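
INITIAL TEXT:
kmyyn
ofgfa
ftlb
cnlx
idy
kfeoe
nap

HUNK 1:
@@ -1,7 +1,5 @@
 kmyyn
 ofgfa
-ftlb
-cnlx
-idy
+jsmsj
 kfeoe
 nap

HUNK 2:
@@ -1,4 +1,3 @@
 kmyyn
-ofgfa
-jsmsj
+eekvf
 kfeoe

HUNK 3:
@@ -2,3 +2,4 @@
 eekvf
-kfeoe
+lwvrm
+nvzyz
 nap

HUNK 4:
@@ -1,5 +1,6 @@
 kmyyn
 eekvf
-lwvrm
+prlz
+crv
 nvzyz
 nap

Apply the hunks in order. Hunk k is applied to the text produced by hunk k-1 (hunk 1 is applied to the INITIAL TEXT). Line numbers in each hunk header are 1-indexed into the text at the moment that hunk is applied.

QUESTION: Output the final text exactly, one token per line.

Answer: kmyyn
eekvf
prlz
crv
nvzyz
nap

Derivation:
Hunk 1: at line 1 remove [ftlb,cnlx,idy] add [jsmsj] -> 5 lines: kmyyn ofgfa jsmsj kfeoe nap
Hunk 2: at line 1 remove [ofgfa,jsmsj] add [eekvf] -> 4 lines: kmyyn eekvf kfeoe nap
Hunk 3: at line 2 remove [kfeoe] add [lwvrm,nvzyz] -> 5 lines: kmyyn eekvf lwvrm nvzyz nap
Hunk 4: at line 1 remove [lwvrm] add [prlz,crv] -> 6 lines: kmyyn eekvf prlz crv nvzyz nap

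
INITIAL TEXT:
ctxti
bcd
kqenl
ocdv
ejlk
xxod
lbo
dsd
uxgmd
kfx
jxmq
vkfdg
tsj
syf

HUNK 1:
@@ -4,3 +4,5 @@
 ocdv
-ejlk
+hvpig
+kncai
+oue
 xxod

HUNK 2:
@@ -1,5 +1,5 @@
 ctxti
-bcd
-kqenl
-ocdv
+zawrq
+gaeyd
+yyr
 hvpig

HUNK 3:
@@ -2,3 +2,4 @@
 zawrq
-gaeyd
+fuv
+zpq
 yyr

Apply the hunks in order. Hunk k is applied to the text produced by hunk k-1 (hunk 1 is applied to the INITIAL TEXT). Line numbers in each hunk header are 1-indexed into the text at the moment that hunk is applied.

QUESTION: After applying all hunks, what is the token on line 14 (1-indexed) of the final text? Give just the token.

Answer: jxmq

Derivation:
Hunk 1: at line 4 remove [ejlk] add [hvpig,kncai,oue] -> 16 lines: ctxti bcd kqenl ocdv hvpig kncai oue xxod lbo dsd uxgmd kfx jxmq vkfdg tsj syf
Hunk 2: at line 1 remove [bcd,kqenl,ocdv] add [zawrq,gaeyd,yyr] -> 16 lines: ctxti zawrq gaeyd yyr hvpig kncai oue xxod lbo dsd uxgmd kfx jxmq vkfdg tsj syf
Hunk 3: at line 2 remove [gaeyd] add [fuv,zpq] -> 17 lines: ctxti zawrq fuv zpq yyr hvpig kncai oue xxod lbo dsd uxgmd kfx jxmq vkfdg tsj syf
Final line 14: jxmq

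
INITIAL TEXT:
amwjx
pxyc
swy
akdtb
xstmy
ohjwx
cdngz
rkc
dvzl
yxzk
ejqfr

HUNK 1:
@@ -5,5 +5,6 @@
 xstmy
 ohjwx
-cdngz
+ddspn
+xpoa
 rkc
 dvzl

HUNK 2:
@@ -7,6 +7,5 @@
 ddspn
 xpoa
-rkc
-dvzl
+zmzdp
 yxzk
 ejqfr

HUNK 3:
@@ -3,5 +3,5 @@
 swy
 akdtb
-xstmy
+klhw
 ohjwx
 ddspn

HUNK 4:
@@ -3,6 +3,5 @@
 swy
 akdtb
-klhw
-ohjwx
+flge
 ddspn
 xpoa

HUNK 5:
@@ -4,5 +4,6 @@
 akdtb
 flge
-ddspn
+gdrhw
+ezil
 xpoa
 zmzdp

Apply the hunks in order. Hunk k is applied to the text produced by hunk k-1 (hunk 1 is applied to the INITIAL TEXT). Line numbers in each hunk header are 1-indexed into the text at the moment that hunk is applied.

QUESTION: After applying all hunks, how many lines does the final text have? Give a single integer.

Answer: 11

Derivation:
Hunk 1: at line 5 remove [cdngz] add [ddspn,xpoa] -> 12 lines: amwjx pxyc swy akdtb xstmy ohjwx ddspn xpoa rkc dvzl yxzk ejqfr
Hunk 2: at line 7 remove [rkc,dvzl] add [zmzdp] -> 11 lines: amwjx pxyc swy akdtb xstmy ohjwx ddspn xpoa zmzdp yxzk ejqfr
Hunk 3: at line 3 remove [xstmy] add [klhw] -> 11 lines: amwjx pxyc swy akdtb klhw ohjwx ddspn xpoa zmzdp yxzk ejqfr
Hunk 4: at line 3 remove [klhw,ohjwx] add [flge] -> 10 lines: amwjx pxyc swy akdtb flge ddspn xpoa zmzdp yxzk ejqfr
Hunk 5: at line 4 remove [ddspn] add [gdrhw,ezil] -> 11 lines: amwjx pxyc swy akdtb flge gdrhw ezil xpoa zmzdp yxzk ejqfr
Final line count: 11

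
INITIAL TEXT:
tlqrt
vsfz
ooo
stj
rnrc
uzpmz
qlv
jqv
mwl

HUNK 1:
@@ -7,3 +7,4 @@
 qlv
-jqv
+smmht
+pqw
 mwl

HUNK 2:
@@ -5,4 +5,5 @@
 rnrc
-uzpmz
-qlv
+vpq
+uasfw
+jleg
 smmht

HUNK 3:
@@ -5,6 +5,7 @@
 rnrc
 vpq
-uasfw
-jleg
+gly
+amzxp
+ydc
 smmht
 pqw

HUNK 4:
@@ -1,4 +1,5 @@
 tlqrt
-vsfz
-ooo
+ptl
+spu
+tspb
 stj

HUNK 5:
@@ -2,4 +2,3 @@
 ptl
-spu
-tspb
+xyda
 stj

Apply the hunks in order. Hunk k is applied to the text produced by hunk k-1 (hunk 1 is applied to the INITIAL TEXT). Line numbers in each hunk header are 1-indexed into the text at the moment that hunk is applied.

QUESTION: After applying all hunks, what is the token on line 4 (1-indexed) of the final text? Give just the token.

Answer: stj

Derivation:
Hunk 1: at line 7 remove [jqv] add [smmht,pqw] -> 10 lines: tlqrt vsfz ooo stj rnrc uzpmz qlv smmht pqw mwl
Hunk 2: at line 5 remove [uzpmz,qlv] add [vpq,uasfw,jleg] -> 11 lines: tlqrt vsfz ooo stj rnrc vpq uasfw jleg smmht pqw mwl
Hunk 3: at line 5 remove [uasfw,jleg] add [gly,amzxp,ydc] -> 12 lines: tlqrt vsfz ooo stj rnrc vpq gly amzxp ydc smmht pqw mwl
Hunk 4: at line 1 remove [vsfz,ooo] add [ptl,spu,tspb] -> 13 lines: tlqrt ptl spu tspb stj rnrc vpq gly amzxp ydc smmht pqw mwl
Hunk 5: at line 2 remove [spu,tspb] add [xyda] -> 12 lines: tlqrt ptl xyda stj rnrc vpq gly amzxp ydc smmht pqw mwl
Final line 4: stj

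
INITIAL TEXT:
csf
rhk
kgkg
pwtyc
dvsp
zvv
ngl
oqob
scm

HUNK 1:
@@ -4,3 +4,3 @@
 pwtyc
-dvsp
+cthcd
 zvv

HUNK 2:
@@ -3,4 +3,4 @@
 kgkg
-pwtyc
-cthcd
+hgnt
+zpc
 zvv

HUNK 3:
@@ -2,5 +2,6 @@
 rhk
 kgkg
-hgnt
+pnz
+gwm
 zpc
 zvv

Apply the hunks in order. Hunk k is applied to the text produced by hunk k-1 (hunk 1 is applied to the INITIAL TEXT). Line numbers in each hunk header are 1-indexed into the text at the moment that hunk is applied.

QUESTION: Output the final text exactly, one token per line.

Answer: csf
rhk
kgkg
pnz
gwm
zpc
zvv
ngl
oqob
scm

Derivation:
Hunk 1: at line 4 remove [dvsp] add [cthcd] -> 9 lines: csf rhk kgkg pwtyc cthcd zvv ngl oqob scm
Hunk 2: at line 3 remove [pwtyc,cthcd] add [hgnt,zpc] -> 9 lines: csf rhk kgkg hgnt zpc zvv ngl oqob scm
Hunk 3: at line 2 remove [hgnt] add [pnz,gwm] -> 10 lines: csf rhk kgkg pnz gwm zpc zvv ngl oqob scm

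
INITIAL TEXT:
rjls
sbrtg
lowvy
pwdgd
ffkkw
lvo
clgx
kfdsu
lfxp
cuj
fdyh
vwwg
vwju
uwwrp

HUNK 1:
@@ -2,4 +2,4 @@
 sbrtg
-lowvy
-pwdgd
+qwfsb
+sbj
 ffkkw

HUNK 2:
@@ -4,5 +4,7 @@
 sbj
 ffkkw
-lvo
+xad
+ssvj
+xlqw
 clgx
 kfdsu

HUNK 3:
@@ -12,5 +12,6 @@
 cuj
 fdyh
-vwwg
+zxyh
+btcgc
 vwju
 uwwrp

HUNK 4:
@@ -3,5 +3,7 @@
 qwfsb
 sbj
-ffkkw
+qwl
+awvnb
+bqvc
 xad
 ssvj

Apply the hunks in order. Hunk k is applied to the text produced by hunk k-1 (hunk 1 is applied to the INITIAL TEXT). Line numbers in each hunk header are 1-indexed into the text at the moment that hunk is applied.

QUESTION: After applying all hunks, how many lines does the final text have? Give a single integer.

Answer: 19

Derivation:
Hunk 1: at line 2 remove [lowvy,pwdgd] add [qwfsb,sbj] -> 14 lines: rjls sbrtg qwfsb sbj ffkkw lvo clgx kfdsu lfxp cuj fdyh vwwg vwju uwwrp
Hunk 2: at line 4 remove [lvo] add [xad,ssvj,xlqw] -> 16 lines: rjls sbrtg qwfsb sbj ffkkw xad ssvj xlqw clgx kfdsu lfxp cuj fdyh vwwg vwju uwwrp
Hunk 3: at line 12 remove [vwwg] add [zxyh,btcgc] -> 17 lines: rjls sbrtg qwfsb sbj ffkkw xad ssvj xlqw clgx kfdsu lfxp cuj fdyh zxyh btcgc vwju uwwrp
Hunk 4: at line 3 remove [ffkkw] add [qwl,awvnb,bqvc] -> 19 lines: rjls sbrtg qwfsb sbj qwl awvnb bqvc xad ssvj xlqw clgx kfdsu lfxp cuj fdyh zxyh btcgc vwju uwwrp
Final line count: 19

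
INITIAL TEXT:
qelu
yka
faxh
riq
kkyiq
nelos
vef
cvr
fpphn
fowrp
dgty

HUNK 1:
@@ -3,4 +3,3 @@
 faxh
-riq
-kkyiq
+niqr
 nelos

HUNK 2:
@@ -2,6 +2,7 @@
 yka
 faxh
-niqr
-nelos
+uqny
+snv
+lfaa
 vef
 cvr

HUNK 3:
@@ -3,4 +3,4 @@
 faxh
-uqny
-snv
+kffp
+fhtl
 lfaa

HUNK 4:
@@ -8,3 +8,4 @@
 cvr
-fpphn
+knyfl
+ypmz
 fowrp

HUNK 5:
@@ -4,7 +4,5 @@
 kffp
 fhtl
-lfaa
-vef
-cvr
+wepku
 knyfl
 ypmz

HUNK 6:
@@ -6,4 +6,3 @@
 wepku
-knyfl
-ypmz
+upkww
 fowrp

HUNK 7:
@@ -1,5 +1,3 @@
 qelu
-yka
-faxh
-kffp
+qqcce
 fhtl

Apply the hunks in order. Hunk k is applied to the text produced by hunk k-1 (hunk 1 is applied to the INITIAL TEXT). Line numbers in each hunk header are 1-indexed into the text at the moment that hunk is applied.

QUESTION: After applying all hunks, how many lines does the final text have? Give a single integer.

Hunk 1: at line 3 remove [riq,kkyiq] add [niqr] -> 10 lines: qelu yka faxh niqr nelos vef cvr fpphn fowrp dgty
Hunk 2: at line 2 remove [niqr,nelos] add [uqny,snv,lfaa] -> 11 lines: qelu yka faxh uqny snv lfaa vef cvr fpphn fowrp dgty
Hunk 3: at line 3 remove [uqny,snv] add [kffp,fhtl] -> 11 lines: qelu yka faxh kffp fhtl lfaa vef cvr fpphn fowrp dgty
Hunk 4: at line 8 remove [fpphn] add [knyfl,ypmz] -> 12 lines: qelu yka faxh kffp fhtl lfaa vef cvr knyfl ypmz fowrp dgty
Hunk 5: at line 4 remove [lfaa,vef,cvr] add [wepku] -> 10 lines: qelu yka faxh kffp fhtl wepku knyfl ypmz fowrp dgty
Hunk 6: at line 6 remove [knyfl,ypmz] add [upkww] -> 9 lines: qelu yka faxh kffp fhtl wepku upkww fowrp dgty
Hunk 7: at line 1 remove [yka,faxh,kffp] add [qqcce] -> 7 lines: qelu qqcce fhtl wepku upkww fowrp dgty
Final line count: 7

Answer: 7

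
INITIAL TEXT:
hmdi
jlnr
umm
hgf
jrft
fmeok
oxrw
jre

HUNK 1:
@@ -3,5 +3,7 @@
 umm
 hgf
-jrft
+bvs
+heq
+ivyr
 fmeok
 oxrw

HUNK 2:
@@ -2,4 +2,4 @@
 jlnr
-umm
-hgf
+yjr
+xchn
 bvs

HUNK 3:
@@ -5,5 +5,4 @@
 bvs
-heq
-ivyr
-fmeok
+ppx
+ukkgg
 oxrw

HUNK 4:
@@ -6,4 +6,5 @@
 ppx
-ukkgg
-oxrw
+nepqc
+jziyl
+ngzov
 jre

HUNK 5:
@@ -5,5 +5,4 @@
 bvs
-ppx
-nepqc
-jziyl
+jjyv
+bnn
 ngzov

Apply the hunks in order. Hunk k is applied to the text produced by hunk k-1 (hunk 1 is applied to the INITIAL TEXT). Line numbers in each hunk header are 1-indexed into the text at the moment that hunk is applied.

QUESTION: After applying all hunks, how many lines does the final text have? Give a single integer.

Answer: 9

Derivation:
Hunk 1: at line 3 remove [jrft] add [bvs,heq,ivyr] -> 10 lines: hmdi jlnr umm hgf bvs heq ivyr fmeok oxrw jre
Hunk 2: at line 2 remove [umm,hgf] add [yjr,xchn] -> 10 lines: hmdi jlnr yjr xchn bvs heq ivyr fmeok oxrw jre
Hunk 3: at line 5 remove [heq,ivyr,fmeok] add [ppx,ukkgg] -> 9 lines: hmdi jlnr yjr xchn bvs ppx ukkgg oxrw jre
Hunk 4: at line 6 remove [ukkgg,oxrw] add [nepqc,jziyl,ngzov] -> 10 lines: hmdi jlnr yjr xchn bvs ppx nepqc jziyl ngzov jre
Hunk 5: at line 5 remove [ppx,nepqc,jziyl] add [jjyv,bnn] -> 9 lines: hmdi jlnr yjr xchn bvs jjyv bnn ngzov jre
Final line count: 9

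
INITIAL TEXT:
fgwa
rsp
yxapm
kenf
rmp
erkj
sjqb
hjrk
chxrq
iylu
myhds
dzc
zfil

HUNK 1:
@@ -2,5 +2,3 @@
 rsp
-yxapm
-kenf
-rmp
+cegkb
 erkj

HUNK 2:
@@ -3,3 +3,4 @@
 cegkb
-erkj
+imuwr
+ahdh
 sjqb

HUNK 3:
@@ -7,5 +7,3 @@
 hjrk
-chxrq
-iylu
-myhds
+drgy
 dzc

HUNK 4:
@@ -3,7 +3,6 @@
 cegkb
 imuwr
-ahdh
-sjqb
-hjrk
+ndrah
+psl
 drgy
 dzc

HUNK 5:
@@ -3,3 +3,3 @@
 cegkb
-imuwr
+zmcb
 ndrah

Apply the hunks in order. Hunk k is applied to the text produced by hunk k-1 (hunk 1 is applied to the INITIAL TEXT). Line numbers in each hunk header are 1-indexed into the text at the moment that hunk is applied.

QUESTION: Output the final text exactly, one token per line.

Answer: fgwa
rsp
cegkb
zmcb
ndrah
psl
drgy
dzc
zfil

Derivation:
Hunk 1: at line 2 remove [yxapm,kenf,rmp] add [cegkb] -> 11 lines: fgwa rsp cegkb erkj sjqb hjrk chxrq iylu myhds dzc zfil
Hunk 2: at line 3 remove [erkj] add [imuwr,ahdh] -> 12 lines: fgwa rsp cegkb imuwr ahdh sjqb hjrk chxrq iylu myhds dzc zfil
Hunk 3: at line 7 remove [chxrq,iylu,myhds] add [drgy] -> 10 lines: fgwa rsp cegkb imuwr ahdh sjqb hjrk drgy dzc zfil
Hunk 4: at line 3 remove [ahdh,sjqb,hjrk] add [ndrah,psl] -> 9 lines: fgwa rsp cegkb imuwr ndrah psl drgy dzc zfil
Hunk 5: at line 3 remove [imuwr] add [zmcb] -> 9 lines: fgwa rsp cegkb zmcb ndrah psl drgy dzc zfil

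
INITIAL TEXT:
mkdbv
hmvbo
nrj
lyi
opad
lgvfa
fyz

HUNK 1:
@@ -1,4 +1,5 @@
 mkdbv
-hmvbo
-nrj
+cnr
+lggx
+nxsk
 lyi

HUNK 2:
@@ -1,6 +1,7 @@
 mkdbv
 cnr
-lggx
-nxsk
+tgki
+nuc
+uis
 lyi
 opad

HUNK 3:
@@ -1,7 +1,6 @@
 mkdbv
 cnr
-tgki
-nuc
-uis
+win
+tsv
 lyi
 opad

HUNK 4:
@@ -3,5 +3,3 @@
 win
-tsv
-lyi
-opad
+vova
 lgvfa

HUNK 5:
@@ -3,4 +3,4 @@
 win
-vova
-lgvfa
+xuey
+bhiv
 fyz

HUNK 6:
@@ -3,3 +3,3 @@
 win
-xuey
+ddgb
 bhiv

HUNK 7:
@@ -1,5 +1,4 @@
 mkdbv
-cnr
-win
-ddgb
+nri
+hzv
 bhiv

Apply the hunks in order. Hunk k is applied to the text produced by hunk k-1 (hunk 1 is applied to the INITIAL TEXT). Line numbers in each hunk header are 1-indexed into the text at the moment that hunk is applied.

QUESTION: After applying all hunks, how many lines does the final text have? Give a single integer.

Hunk 1: at line 1 remove [hmvbo,nrj] add [cnr,lggx,nxsk] -> 8 lines: mkdbv cnr lggx nxsk lyi opad lgvfa fyz
Hunk 2: at line 1 remove [lggx,nxsk] add [tgki,nuc,uis] -> 9 lines: mkdbv cnr tgki nuc uis lyi opad lgvfa fyz
Hunk 3: at line 1 remove [tgki,nuc,uis] add [win,tsv] -> 8 lines: mkdbv cnr win tsv lyi opad lgvfa fyz
Hunk 4: at line 3 remove [tsv,lyi,opad] add [vova] -> 6 lines: mkdbv cnr win vova lgvfa fyz
Hunk 5: at line 3 remove [vova,lgvfa] add [xuey,bhiv] -> 6 lines: mkdbv cnr win xuey bhiv fyz
Hunk 6: at line 3 remove [xuey] add [ddgb] -> 6 lines: mkdbv cnr win ddgb bhiv fyz
Hunk 7: at line 1 remove [cnr,win,ddgb] add [nri,hzv] -> 5 lines: mkdbv nri hzv bhiv fyz
Final line count: 5

Answer: 5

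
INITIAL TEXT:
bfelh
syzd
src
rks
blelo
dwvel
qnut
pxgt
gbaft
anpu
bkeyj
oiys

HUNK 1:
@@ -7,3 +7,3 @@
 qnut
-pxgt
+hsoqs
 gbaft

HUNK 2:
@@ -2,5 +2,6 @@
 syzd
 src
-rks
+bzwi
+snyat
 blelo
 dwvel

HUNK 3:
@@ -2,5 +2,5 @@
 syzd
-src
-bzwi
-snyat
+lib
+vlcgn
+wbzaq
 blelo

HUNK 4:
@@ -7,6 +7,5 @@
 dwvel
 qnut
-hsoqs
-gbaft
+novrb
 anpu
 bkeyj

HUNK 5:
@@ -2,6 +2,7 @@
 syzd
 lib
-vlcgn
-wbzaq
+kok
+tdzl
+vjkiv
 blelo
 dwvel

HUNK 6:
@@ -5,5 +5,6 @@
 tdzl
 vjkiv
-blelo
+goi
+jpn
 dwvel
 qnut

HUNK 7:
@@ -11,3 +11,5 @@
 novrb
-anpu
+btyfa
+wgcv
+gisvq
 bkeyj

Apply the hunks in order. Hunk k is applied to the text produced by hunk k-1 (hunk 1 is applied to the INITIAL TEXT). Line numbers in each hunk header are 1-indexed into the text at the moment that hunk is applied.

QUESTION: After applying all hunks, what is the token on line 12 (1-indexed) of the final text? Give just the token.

Hunk 1: at line 7 remove [pxgt] add [hsoqs] -> 12 lines: bfelh syzd src rks blelo dwvel qnut hsoqs gbaft anpu bkeyj oiys
Hunk 2: at line 2 remove [rks] add [bzwi,snyat] -> 13 lines: bfelh syzd src bzwi snyat blelo dwvel qnut hsoqs gbaft anpu bkeyj oiys
Hunk 3: at line 2 remove [src,bzwi,snyat] add [lib,vlcgn,wbzaq] -> 13 lines: bfelh syzd lib vlcgn wbzaq blelo dwvel qnut hsoqs gbaft anpu bkeyj oiys
Hunk 4: at line 7 remove [hsoqs,gbaft] add [novrb] -> 12 lines: bfelh syzd lib vlcgn wbzaq blelo dwvel qnut novrb anpu bkeyj oiys
Hunk 5: at line 2 remove [vlcgn,wbzaq] add [kok,tdzl,vjkiv] -> 13 lines: bfelh syzd lib kok tdzl vjkiv blelo dwvel qnut novrb anpu bkeyj oiys
Hunk 6: at line 5 remove [blelo] add [goi,jpn] -> 14 lines: bfelh syzd lib kok tdzl vjkiv goi jpn dwvel qnut novrb anpu bkeyj oiys
Hunk 7: at line 11 remove [anpu] add [btyfa,wgcv,gisvq] -> 16 lines: bfelh syzd lib kok tdzl vjkiv goi jpn dwvel qnut novrb btyfa wgcv gisvq bkeyj oiys
Final line 12: btyfa

Answer: btyfa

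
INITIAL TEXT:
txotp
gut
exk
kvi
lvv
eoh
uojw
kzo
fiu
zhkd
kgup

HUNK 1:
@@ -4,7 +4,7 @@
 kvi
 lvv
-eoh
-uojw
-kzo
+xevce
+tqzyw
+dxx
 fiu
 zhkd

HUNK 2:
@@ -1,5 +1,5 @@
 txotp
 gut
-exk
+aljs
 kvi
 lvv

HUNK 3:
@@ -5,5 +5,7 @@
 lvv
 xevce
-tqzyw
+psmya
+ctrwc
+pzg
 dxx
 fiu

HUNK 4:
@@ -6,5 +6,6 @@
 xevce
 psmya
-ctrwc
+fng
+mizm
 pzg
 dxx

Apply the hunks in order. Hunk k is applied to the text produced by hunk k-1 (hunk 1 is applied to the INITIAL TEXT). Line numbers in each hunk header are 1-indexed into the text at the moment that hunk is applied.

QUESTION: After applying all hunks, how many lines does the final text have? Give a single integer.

Hunk 1: at line 4 remove [eoh,uojw,kzo] add [xevce,tqzyw,dxx] -> 11 lines: txotp gut exk kvi lvv xevce tqzyw dxx fiu zhkd kgup
Hunk 2: at line 1 remove [exk] add [aljs] -> 11 lines: txotp gut aljs kvi lvv xevce tqzyw dxx fiu zhkd kgup
Hunk 3: at line 5 remove [tqzyw] add [psmya,ctrwc,pzg] -> 13 lines: txotp gut aljs kvi lvv xevce psmya ctrwc pzg dxx fiu zhkd kgup
Hunk 4: at line 6 remove [ctrwc] add [fng,mizm] -> 14 lines: txotp gut aljs kvi lvv xevce psmya fng mizm pzg dxx fiu zhkd kgup
Final line count: 14

Answer: 14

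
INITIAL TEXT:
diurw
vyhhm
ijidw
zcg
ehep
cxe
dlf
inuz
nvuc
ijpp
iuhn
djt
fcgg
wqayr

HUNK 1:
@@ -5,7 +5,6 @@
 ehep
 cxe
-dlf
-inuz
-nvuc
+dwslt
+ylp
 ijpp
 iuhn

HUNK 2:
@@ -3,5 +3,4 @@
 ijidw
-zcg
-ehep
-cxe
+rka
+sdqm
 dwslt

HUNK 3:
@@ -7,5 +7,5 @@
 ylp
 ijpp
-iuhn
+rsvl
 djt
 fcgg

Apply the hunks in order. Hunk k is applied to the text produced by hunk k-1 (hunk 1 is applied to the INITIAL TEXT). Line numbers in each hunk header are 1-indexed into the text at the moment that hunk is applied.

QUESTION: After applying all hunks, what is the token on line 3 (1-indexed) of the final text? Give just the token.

Hunk 1: at line 5 remove [dlf,inuz,nvuc] add [dwslt,ylp] -> 13 lines: diurw vyhhm ijidw zcg ehep cxe dwslt ylp ijpp iuhn djt fcgg wqayr
Hunk 2: at line 3 remove [zcg,ehep,cxe] add [rka,sdqm] -> 12 lines: diurw vyhhm ijidw rka sdqm dwslt ylp ijpp iuhn djt fcgg wqayr
Hunk 3: at line 7 remove [iuhn] add [rsvl] -> 12 lines: diurw vyhhm ijidw rka sdqm dwslt ylp ijpp rsvl djt fcgg wqayr
Final line 3: ijidw

Answer: ijidw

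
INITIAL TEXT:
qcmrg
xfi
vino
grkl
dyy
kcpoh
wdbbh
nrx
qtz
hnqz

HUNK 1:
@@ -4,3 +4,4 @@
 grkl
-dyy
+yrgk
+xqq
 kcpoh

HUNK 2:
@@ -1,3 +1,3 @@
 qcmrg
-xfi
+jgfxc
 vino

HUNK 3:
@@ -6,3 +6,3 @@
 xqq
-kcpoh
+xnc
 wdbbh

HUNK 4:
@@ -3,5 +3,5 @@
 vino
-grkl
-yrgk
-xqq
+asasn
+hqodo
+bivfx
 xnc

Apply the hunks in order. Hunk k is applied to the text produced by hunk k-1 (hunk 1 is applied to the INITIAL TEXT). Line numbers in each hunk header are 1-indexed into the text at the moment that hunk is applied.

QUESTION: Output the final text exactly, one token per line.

Answer: qcmrg
jgfxc
vino
asasn
hqodo
bivfx
xnc
wdbbh
nrx
qtz
hnqz

Derivation:
Hunk 1: at line 4 remove [dyy] add [yrgk,xqq] -> 11 lines: qcmrg xfi vino grkl yrgk xqq kcpoh wdbbh nrx qtz hnqz
Hunk 2: at line 1 remove [xfi] add [jgfxc] -> 11 lines: qcmrg jgfxc vino grkl yrgk xqq kcpoh wdbbh nrx qtz hnqz
Hunk 3: at line 6 remove [kcpoh] add [xnc] -> 11 lines: qcmrg jgfxc vino grkl yrgk xqq xnc wdbbh nrx qtz hnqz
Hunk 4: at line 3 remove [grkl,yrgk,xqq] add [asasn,hqodo,bivfx] -> 11 lines: qcmrg jgfxc vino asasn hqodo bivfx xnc wdbbh nrx qtz hnqz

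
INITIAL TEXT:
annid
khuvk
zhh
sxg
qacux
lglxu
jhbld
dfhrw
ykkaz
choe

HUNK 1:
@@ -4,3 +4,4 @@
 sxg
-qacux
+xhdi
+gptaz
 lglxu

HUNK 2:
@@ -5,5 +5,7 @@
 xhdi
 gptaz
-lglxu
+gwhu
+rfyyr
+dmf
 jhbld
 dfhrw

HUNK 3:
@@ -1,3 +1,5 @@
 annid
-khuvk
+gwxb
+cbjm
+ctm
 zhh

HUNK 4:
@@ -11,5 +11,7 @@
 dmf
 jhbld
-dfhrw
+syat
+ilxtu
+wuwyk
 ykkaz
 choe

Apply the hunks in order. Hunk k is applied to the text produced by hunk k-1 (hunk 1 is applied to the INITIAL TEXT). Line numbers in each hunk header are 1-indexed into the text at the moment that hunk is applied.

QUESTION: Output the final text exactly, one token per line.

Answer: annid
gwxb
cbjm
ctm
zhh
sxg
xhdi
gptaz
gwhu
rfyyr
dmf
jhbld
syat
ilxtu
wuwyk
ykkaz
choe

Derivation:
Hunk 1: at line 4 remove [qacux] add [xhdi,gptaz] -> 11 lines: annid khuvk zhh sxg xhdi gptaz lglxu jhbld dfhrw ykkaz choe
Hunk 2: at line 5 remove [lglxu] add [gwhu,rfyyr,dmf] -> 13 lines: annid khuvk zhh sxg xhdi gptaz gwhu rfyyr dmf jhbld dfhrw ykkaz choe
Hunk 3: at line 1 remove [khuvk] add [gwxb,cbjm,ctm] -> 15 lines: annid gwxb cbjm ctm zhh sxg xhdi gptaz gwhu rfyyr dmf jhbld dfhrw ykkaz choe
Hunk 4: at line 11 remove [dfhrw] add [syat,ilxtu,wuwyk] -> 17 lines: annid gwxb cbjm ctm zhh sxg xhdi gptaz gwhu rfyyr dmf jhbld syat ilxtu wuwyk ykkaz choe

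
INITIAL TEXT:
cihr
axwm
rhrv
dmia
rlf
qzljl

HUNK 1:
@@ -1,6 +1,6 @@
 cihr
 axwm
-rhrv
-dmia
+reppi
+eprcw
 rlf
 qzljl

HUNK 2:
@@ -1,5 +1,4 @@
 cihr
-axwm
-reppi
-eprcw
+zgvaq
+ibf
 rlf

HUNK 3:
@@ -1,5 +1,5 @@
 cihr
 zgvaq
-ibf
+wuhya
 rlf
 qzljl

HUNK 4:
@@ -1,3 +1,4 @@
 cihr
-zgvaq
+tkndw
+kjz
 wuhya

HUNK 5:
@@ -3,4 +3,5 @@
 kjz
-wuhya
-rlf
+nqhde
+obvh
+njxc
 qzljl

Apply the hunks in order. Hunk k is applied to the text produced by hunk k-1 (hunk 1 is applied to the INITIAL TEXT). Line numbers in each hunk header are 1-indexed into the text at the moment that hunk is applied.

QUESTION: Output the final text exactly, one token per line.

Hunk 1: at line 1 remove [rhrv,dmia] add [reppi,eprcw] -> 6 lines: cihr axwm reppi eprcw rlf qzljl
Hunk 2: at line 1 remove [axwm,reppi,eprcw] add [zgvaq,ibf] -> 5 lines: cihr zgvaq ibf rlf qzljl
Hunk 3: at line 1 remove [ibf] add [wuhya] -> 5 lines: cihr zgvaq wuhya rlf qzljl
Hunk 4: at line 1 remove [zgvaq] add [tkndw,kjz] -> 6 lines: cihr tkndw kjz wuhya rlf qzljl
Hunk 5: at line 3 remove [wuhya,rlf] add [nqhde,obvh,njxc] -> 7 lines: cihr tkndw kjz nqhde obvh njxc qzljl

Answer: cihr
tkndw
kjz
nqhde
obvh
njxc
qzljl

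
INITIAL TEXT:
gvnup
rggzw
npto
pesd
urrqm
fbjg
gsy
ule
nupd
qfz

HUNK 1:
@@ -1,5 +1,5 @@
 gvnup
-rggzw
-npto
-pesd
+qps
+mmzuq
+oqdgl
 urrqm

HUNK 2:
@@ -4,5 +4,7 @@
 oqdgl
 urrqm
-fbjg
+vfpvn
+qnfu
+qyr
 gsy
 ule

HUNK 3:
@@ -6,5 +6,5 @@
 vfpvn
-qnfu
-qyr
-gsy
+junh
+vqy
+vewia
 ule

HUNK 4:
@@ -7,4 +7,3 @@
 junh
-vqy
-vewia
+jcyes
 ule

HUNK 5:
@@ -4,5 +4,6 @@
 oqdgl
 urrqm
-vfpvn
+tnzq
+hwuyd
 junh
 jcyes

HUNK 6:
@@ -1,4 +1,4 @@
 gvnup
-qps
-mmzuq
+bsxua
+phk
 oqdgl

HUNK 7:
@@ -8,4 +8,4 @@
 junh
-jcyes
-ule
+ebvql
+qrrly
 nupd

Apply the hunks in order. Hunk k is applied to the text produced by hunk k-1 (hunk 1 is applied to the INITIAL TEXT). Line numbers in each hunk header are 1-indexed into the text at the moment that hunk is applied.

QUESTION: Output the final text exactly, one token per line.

Hunk 1: at line 1 remove [rggzw,npto,pesd] add [qps,mmzuq,oqdgl] -> 10 lines: gvnup qps mmzuq oqdgl urrqm fbjg gsy ule nupd qfz
Hunk 2: at line 4 remove [fbjg] add [vfpvn,qnfu,qyr] -> 12 lines: gvnup qps mmzuq oqdgl urrqm vfpvn qnfu qyr gsy ule nupd qfz
Hunk 3: at line 6 remove [qnfu,qyr,gsy] add [junh,vqy,vewia] -> 12 lines: gvnup qps mmzuq oqdgl urrqm vfpvn junh vqy vewia ule nupd qfz
Hunk 4: at line 7 remove [vqy,vewia] add [jcyes] -> 11 lines: gvnup qps mmzuq oqdgl urrqm vfpvn junh jcyes ule nupd qfz
Hunk 5: at line 4 remove [vfpvn] add [tnzq,hwuyd] -> 12 lines: gvnup qps mmzuq oqdgl urrqm tnzq hwuyd junh jcyes ule nupd qfz
Hunk 6: at line 1 remove [qps,mmzuq] add [bsxua,phk] -> 12 lines: gvnup bsxua phk oqdgl urrqm tnzq hwuyd junh jcyes ule nupd qfz
Hunk 7: at line 8 remove [jcyes,ule] add [ebvql,qrrly] -> 12 lines: gvnup bsxua phk oqdgl urrqm tnzq hwuyd junh ebvql qrrly nupd qfz

Answer: gvnup
bsxua
phk
oqdgl
urrqm
tnzq
hwuyd
junh
ebvql
qrrly
nupd
qfz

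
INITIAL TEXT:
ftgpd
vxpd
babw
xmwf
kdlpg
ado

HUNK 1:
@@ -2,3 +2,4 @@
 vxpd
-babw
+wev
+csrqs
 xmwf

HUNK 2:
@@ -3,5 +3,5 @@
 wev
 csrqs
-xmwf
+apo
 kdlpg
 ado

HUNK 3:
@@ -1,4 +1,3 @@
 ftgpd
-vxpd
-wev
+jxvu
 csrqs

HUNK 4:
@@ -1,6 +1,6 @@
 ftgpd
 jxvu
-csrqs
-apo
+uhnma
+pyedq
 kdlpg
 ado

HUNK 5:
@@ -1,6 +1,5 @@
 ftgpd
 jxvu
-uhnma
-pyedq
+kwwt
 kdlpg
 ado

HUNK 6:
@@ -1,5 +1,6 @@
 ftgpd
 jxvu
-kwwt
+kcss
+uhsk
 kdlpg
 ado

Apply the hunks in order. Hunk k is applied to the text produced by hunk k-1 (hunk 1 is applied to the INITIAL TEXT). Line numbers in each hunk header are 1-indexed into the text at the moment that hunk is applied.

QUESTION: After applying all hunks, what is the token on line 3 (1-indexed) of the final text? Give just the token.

Hunk 1: at line 2 remove [babw] add [wev,csrqs] -> 7 lines: ftgpd vxpd wev csrqs xmwf kdlpg ado
Hunk 2: at line 3 remove [xmwf] add [apo] -> 7 lines: ftgpd vxpd wev csrqs apo kdlpg ado
Hunk 3: at line 1 remove [vxpd,wev] add [jxvu] -> 6 lines: ftgpd jxvu csrqs apo kdlpg ado
Hunk 4: at line 1 remove [csrqs,apo] add [uhnma,pyedq] -> 6 lines: ftgpd jxvu uhnma pyedq kdlpg ado
Hunk 5: at line 1 remove [uhnma,pyedq] add [kwwt] -> 5 lines: ftgpd jxvu kwwt kdlpg ado
Hunk 6: at line 1 remove [kwwt] add [kcss,uhsk] -> 6 lines: ftgpd jxvu kcss uhsk kdlpg ado
Final line 3: kcss

Answer: kcss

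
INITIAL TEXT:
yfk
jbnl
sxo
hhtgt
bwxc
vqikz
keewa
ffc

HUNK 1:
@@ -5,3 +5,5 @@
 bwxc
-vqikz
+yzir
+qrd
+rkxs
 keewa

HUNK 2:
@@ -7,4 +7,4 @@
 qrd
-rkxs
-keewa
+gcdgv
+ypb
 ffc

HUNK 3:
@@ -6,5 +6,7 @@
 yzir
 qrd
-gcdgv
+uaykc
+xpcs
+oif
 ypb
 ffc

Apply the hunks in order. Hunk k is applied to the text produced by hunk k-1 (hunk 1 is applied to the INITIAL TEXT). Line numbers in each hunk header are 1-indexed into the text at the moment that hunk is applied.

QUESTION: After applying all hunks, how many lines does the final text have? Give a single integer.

Hunk 1: at line 5 remove [vqikz] add [yzir,qrd,rkxs] -> 10 lines: yfk jbnl sxo hhtgt bwxc yzir qrd rkxs keewa ffc
Hunk 2: at line 7 remove [rkxs,keewa] add [gcdgv,ypb] -> 10 lines: yfk jbnl sxo hhtgt bwxc yzir qrd gcdgv ypb ffc
Hunk 3: at line 6 remove [gcdgv] add [uaykc,xpcs,oif] -> 12 lines: yfk jbnl sxo hhtgt bwxc yzir qrd uaykc xpcs oif ypb ffc
Final line count: 12

Answer: 12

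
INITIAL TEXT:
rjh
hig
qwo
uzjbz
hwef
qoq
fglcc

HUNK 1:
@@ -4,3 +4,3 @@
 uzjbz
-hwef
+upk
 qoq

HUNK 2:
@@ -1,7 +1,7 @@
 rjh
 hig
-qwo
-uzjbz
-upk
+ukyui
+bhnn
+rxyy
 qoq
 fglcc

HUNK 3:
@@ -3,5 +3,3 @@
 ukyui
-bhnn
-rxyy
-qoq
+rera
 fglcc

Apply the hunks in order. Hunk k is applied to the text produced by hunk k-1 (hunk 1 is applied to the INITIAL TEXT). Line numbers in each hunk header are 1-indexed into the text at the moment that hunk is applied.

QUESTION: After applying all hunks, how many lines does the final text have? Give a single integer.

Answer: 5

Derivation:
Hunk 1: at line 4 remove [hwef] add [upk] -> 7 lines: rjh hig qwo uzjbz upk qoq fglcc
Hunk 2: at line 1 remove [qwo,uzjbz,upk] add [ukyui,bhnn,rxyy] -> 7 lines: rjh hig ukyui bhnn rxyy qoq fglcc
Hunk 3: at line 3 remove [bhnn,rxyy,qoq] add [rera] -> 5 lines: rjh hig ukyui rera fglcc
Final line count: 5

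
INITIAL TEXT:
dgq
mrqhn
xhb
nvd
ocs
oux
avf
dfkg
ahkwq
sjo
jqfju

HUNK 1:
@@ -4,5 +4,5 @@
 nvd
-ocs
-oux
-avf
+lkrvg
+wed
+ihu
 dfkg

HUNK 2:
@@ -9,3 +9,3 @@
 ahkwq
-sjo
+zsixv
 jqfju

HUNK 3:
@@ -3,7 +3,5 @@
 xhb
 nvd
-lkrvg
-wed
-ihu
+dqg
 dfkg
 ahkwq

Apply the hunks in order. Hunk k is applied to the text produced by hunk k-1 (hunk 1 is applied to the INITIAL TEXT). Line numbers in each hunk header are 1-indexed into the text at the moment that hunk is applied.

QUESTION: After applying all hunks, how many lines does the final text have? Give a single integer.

Answer: 9

Derivation:
Hunk 1: at line 4 remove [ocs,oux,avf] add [lkrvg,wed,ihu] -> 11 lines: dgq mrqhn xhb nvd lkrvg wed ihu dfkg ahkwq sjo jqfju
Hunk 2: at line 9 remove [sjo] add [zsixv] -> 11 lines: dgq mrqhn xhb nvd lkrvg wed ihu dfkg ahkwq zsixv jqfju
Hunk 3: at line 3 remove [lkrvg,wed,ihu] add [dqg] -> 9 lines: dgq mrqhn xhb nvd dqg dfkg ahkwq zsixv jqfju
Final line count: 9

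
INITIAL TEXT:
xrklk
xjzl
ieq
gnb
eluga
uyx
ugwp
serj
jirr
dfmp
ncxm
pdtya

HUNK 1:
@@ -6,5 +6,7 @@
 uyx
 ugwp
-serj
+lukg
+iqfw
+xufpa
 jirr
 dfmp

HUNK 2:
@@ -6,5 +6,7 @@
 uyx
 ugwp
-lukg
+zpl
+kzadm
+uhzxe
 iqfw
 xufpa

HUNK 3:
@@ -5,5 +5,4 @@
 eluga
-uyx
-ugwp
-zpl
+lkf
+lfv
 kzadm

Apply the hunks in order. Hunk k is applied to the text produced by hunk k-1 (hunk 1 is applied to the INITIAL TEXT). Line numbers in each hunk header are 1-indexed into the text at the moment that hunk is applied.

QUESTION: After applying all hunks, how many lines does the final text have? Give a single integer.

Answer: 15

Derivation:
Hunk 1: at line 6 remove [serj] add [lukg,iqfw,xufpa] -> 14 lines: xrklk xjzl ieq gnb eluga uyx ugwp lukg iqfw xufpa jirr dfmp ncxm pdtya
Hunk 2: at line 6 remove [lukg] add [zpl,kzadm,uhzxe] -> 16 lines: xrklk xjzl ieq gnb eluga uyx ugwp zpl kzadm uhzxe iqfw xufpa jirr dfmp ncxm pdtya
Hunk 3: at line 5 remove [uyx,ugwp,zpl] add [lkf,lfv] -> 15 lines: xrklk xjzl ieq gnb eluga lkf lfv kzadm uhzxe iqfw xufpa jirr dfmp ncxm pdtya
Final line count: 15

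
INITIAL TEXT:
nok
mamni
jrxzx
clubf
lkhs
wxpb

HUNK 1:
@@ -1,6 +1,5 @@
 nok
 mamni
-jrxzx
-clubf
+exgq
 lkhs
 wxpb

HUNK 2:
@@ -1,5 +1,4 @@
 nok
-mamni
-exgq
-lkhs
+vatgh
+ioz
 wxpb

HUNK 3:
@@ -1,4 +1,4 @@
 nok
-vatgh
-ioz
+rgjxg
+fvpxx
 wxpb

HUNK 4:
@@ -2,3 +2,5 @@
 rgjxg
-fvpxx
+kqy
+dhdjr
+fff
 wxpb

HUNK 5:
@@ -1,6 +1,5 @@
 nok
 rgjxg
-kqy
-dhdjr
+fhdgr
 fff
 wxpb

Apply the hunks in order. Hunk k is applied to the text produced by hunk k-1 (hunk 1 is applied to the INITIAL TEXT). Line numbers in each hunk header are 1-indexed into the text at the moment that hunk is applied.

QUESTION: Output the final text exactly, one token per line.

Hunk 1: at line 1 remove [jrxzx,clubf] add [exgq] -> 5 lines: nok mamni exgq lkhs wxpb
Hunk 2: at line 1 remove [mamni,exgq,lkhs] add [vatgh,ioz] -> 4 lines: nok vatgh ioz wxpb
Hunk 3: at line 1 remove [vatgh,ioz] add [rgjxg,fvpxx] -> 4 lines: nok rgjxg fvpxx wxpb
Hunk 4: at line 2 remove [fvpxx] add [kqy,dhdjr,fff] -> 6 lines: nok rgjxg kqy dhdjr fff wxpb
Hunk 5: at line 1 remove [kqy,dhdjr] add [fhdgr] -> 5 lines: nok rgjxg fhdgr fff wxpb

Answer: nok
rgjxg
fhdgr
fff
wxpb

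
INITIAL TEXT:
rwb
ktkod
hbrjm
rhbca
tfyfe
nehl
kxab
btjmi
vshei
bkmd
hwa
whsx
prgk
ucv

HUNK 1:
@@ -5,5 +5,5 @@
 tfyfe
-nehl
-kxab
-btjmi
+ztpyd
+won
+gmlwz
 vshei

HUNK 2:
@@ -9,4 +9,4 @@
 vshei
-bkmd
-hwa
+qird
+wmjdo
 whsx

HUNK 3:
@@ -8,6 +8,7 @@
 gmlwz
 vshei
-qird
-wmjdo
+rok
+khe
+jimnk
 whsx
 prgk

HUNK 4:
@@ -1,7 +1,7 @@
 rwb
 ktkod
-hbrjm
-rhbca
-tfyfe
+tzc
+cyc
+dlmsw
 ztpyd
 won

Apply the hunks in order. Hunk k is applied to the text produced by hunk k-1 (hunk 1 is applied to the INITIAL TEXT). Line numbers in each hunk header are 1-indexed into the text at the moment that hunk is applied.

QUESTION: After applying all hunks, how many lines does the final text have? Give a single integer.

Answer: 15

Derivation:
Hunk 1: at line 5 remove [nehl,kxab,btjmi] add [ztpyd,won,gmlwz] -> 14 lines: rwb ktkod hbrjm rhbca tfyfe ztpyd won gmlwz vshei bkmd hwa whsx prgk ucv
Hunk 2: at line 9 remove [bkmd,hwa] add [qird,wmjdo] -> 14 lines: rwb ktkod hbrjm rhbca tfyfe ztpyd won gmlwz vshei qird wmjdo whsx prgk ucv
Hunk 3: at line 8 remove [qird,wmjdo] add [rok,khe,jimnk] -> 15 lines: rwb ktkod hbrjm rhbca tfyfe ztpyd won gmlwz vshei rok khe jimnk whsx prgk ucv
Hunk 4: at line 1 remove [hbrjm,rhbca,tfyfe] add [tzc,cyc,dlmsw] -> 15 lines: rwb ktkod tzc cyc dlmsw ztpyd won gmlwz vshei rok khe jimnk whsx prgk ucv
Final line count: 15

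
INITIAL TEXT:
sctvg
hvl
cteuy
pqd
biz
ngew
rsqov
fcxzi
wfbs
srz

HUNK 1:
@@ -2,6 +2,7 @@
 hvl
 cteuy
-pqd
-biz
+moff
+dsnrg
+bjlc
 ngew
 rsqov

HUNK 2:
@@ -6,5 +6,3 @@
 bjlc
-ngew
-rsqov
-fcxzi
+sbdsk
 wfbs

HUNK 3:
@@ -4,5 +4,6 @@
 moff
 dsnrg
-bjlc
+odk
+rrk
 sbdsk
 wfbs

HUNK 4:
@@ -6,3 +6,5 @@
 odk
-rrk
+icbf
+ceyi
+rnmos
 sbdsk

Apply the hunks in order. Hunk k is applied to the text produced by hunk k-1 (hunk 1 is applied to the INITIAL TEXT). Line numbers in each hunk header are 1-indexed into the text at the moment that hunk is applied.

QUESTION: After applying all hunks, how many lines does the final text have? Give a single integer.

Answer: 12

Derivation:
Hunk 1: at line 2 remove [pqd,biz] add [moff,dsnrg,bjlc] -> 11 lines: sctvg hvl cteuy moff dsnrg bjlc ngew rsqov fcxzi wfbs srz
Hunk 2: at line 6 remove [ngew,rsqov,fcxzi] add [sbdsk] -> 9 lines: sctvg hvl cteuy moff dsnrg bjlc sbdsk wfbs srz
Hunk 3: at line 4 remove [bjlc] add [odk,rrk] -> 10 lines: sctvg hvl cteuy moff dsnrg odk rrk sbdsk wfbs srz
Hunk 4: at line 6 remove [rrk] add [icbf,ceyi,rnmos] -> 12 lines: sctvg hvl cteuy moff dsnrg odk icbf ceyi rnmos sbdsk wfbs srz
Final line count: 12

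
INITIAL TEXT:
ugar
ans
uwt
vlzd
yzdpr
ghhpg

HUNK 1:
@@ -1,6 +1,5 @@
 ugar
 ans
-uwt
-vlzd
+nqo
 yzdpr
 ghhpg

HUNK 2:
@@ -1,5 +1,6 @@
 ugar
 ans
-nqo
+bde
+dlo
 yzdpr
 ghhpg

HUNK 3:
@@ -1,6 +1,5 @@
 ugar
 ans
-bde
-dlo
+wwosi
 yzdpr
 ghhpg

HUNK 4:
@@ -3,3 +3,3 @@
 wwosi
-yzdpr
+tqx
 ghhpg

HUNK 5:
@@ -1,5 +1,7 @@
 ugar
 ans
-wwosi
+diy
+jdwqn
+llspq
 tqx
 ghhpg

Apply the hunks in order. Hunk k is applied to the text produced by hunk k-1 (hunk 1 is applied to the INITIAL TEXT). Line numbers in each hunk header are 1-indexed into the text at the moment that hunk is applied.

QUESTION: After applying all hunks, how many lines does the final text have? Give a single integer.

Hunk 1: at line 1 remove [uwt,vlzd] add [nqo] -> 5 lines: ugar ans nqo yzdpr ghhpg
Hunk 2: at line 1 remove [nqo] add [bde,dlo] -> 6 lines: ugar ans bde dlo yzdpr ghhpg
Hunk 3: at line 1 remove [bde,dlo] add [wwosi] -> 5 lines: ugar ans wwosi yzdpr ghhpg
Hunk 4: at line 3 remove [yzdpr] add [tqx] -> 5 lines: ugar ans wwosi tqx ghhpg
Hunk 5: at line 1 remove [wwosi] add [diy,jdwqn,llspq] -> 7 lines: ugar ans diy jdwqn llspq tqx ghhpg
Final line count: 7

Answer: 7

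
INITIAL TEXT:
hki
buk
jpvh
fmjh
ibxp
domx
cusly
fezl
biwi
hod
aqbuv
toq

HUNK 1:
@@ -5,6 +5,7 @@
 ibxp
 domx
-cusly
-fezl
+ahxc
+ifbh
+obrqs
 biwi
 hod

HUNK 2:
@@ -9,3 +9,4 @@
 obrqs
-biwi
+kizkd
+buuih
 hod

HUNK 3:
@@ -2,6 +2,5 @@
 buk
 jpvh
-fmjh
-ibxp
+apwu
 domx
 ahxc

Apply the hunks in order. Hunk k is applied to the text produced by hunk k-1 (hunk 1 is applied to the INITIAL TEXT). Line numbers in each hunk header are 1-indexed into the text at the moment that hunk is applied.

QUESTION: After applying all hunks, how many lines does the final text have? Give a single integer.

Hunk 1: at line 5 remove [cusly,fezl] add [ahxc,ifbh,obrqs] -> 13 lines: hki buk jpvh fmjh ibxp domx ahxc ifbh obrqs biwi hod aqbuv toq
Hunk 2: at line 9 remove [biwi] add [kizkd,buuih] -> 14 lines: hki buk jpvh fmjh ibxp domx ahxc ifbh obrqs kizkd buuih hod aqbuv toq
Hunk 3: at line 2 remove [fmjh,ibxp] add [apwu] -> 13 lines: hki buk jpvh apwu domx ahxc ifbh obrqs kizkd buuih hod aqbuv toq
Final line count: 13

Answer: 13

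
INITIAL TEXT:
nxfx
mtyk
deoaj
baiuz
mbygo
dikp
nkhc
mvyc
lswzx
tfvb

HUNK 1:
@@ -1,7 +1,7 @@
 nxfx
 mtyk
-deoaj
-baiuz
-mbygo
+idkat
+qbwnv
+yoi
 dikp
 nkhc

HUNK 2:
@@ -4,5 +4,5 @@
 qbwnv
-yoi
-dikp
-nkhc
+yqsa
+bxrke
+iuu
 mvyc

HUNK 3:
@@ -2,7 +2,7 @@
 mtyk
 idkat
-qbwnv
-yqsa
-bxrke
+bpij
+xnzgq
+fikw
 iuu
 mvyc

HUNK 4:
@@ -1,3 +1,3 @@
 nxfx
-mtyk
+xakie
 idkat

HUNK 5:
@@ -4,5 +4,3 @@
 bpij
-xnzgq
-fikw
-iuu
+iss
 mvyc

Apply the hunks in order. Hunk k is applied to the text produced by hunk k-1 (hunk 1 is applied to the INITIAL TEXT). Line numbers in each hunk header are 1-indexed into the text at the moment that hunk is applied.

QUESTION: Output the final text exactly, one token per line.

Hunk 1: at line 1 remove [deoaj,baiuz,mbygo] add [idkat,qbwnv,yoi] -> 10 lines: nxfx mtyk idkat qbwnv yoi dikp nkhc mvyc lswzx tfvb
Hunk 2: at line 4 remove [yoi,dikp,nkhc] add [yqsa,bxrke,iuu] -> 10 lines: nxfx mtyk idkat qbwnv yqsa bxrke iuu mvyc lswzx tfvb
Hunk 3: at line 2 remove [qbwnv,yqsa,bxrke] add [bpij,xnzgq,fikw] -> 10 lines: nxfx mtyk idkat bpij xnzgq fikw iuu mvyc lswzx tfvb
Hunk 4: at line 1 remove [mtyk] add [xakie] -> 10 lines: nxfx xakie idkat bpij xnzgq fikw iuu mvyc lswzx tfvb
Hunk 5: at line 4 remove [xnzgq,fikw,iuu] add [iss] -> 8 lines: nxfx xakie idkat bpij iss mvyc lswzx tfvb

Answer: nxfx
xakie
idkat
bpij
iss
mvyc
lswzx
tfvb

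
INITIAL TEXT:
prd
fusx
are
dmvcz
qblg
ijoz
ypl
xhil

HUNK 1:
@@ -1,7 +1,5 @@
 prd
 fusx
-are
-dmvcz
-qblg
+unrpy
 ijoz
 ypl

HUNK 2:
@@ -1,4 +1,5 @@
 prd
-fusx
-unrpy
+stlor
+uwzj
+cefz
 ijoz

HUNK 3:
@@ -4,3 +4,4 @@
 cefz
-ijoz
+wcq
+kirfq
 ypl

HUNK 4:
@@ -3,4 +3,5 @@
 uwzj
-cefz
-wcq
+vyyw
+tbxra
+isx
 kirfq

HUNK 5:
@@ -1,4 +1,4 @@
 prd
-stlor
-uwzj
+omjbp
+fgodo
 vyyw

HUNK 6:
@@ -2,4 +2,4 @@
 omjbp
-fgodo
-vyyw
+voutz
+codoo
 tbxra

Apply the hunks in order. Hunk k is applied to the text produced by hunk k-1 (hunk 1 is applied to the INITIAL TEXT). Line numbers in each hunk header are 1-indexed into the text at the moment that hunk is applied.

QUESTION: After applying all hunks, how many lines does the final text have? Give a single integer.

Hunk 1: at line 1 remove [are,dmvcz,qblg] add [unrpy] -> 6 lines: prd fusx unrpy ijoz ypl xhil
Hunk 2: at line 1 remove [fusx,unrpy] add [stlor,uwzj,cefz] -> 7 lines: prd stlor uwzj cefz ijoz ypl xhil
Hunk 3: at line 4 remove [ijoz] add [wcq,kirfq] -> 8 lines: prd stlor uwzj cefz wcq kirfq ypl xhil
Hunk 4: at line 3 remove [cefz,wcq] add [vyyw,tbxra,isx] -> 9 lines: prd stlor uwzj vyyw tbxra isx kirfq ypl xhil
Hunk 5: at line 1 remove [stlor,uwzj] add [omjbp,fgodo] -> 9 lines: prd omjbp fgodo vyyw tbxra isx kirfq ypl xhil
Hunk 6: at line 2 remove [fgodo,vyyw] add [voutz,codoo] -> 9 lines: prd omjbp voutz codoo tbxra isx kirfq ypl xhil
Final line count: 9

Answer: 9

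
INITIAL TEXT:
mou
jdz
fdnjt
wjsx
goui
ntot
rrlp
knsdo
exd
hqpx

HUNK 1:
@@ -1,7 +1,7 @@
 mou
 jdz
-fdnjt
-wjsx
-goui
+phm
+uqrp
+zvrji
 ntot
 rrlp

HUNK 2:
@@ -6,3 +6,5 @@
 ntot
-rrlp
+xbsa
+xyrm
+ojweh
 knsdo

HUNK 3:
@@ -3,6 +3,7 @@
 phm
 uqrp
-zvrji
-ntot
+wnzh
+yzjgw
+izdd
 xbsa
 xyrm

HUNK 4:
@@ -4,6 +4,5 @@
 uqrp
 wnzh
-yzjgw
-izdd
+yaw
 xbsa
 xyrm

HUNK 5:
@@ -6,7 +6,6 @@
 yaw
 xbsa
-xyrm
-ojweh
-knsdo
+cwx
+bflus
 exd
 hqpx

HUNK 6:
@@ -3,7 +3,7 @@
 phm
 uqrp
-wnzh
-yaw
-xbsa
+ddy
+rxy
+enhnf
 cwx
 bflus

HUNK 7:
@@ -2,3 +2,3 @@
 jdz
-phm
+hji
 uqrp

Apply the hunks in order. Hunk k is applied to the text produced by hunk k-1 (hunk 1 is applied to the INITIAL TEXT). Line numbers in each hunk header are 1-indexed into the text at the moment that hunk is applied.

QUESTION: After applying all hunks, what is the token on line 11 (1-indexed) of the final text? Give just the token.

Hunk 1: at line 1 remove [fdnjt,wjsx,goui] add [phm,uqrp,zvrji] -> 10 lines: mou jdz phm uqrp zvrji ntot rrlp knsdo exd hqpx
Hunk 2: at line 6 remove [rrlp] add [xbsa,xyrm,ojweh] -> 12 lines: mou jdz phm uqrp zvrji ntot xbsa xyrm ojweh knsdo exd hqpx
Hunk 3: at line 3 remove [zvrji,ntot] add [wnzh,yzjgw,izdd] -> 13 lines: mou jdz phm uqrp wnzh yzjgw izdd xbsa xyrm ojweh knsdo exd hqpx
Hunk 4: at line 4 remove [yzjgw,izdd] add [yaw] -> 12 lines: mou jdz phm uqrp wnzh yaw xbsa xyrm ojweh knsdo exd hqpx
Hunk 5: at line 6 remove [xyrm,ojweh,knsdo] add [cwx,bflus] -> 11 lines: mou jdz phm uqrp wnzh yaw xbsa cwx bflus exd hqpx
Hunk 6: at line 3 remove [wnzh,yaw,xbsa] add [ddy,rxy,enhnf] -> 11 lines: mou jdz phm uqrp ddy rxy enhnf cwx bflus exd hqpx
Hunk 7: at line 2 remove [phm] add [hji] -> 11 lines: mou jdz hji uqrp ddy rxy enhnf cwx bflus exd hqpx
Final line 11: hqpx

Answer: hqpx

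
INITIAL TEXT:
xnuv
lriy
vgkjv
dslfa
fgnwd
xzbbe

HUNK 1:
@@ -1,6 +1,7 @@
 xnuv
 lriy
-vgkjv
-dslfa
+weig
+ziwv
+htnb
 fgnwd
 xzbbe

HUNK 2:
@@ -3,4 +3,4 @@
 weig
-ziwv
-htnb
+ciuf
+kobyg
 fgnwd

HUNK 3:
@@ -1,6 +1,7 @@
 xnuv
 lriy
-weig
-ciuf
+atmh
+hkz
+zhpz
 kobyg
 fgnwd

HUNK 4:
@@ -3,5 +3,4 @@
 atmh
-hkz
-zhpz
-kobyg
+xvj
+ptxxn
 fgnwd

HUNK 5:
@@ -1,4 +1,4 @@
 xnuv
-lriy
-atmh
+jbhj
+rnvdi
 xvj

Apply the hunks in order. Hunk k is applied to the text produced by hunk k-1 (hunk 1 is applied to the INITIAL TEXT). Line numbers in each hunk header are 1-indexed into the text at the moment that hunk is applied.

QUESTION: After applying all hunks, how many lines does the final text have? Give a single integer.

Hunk 1: at line 1 remove [vgkjv,dslfa] add [weig,ziwv,htnb] -> 7 lines: xnuv lriy weig ziwv htnb fgnwd xzbbe
Hunk 2: at line 3 remove [ziwv,htnb] add [ciuf,kobyg] -> 7 lines: xnuv lriy weig ciuf kobyg fgnwd xzbbe
Hunk 3: at line 1 remove [weig,ciuf] add [atmh,hkz,zhpz] -> 8 lines: xnuv lriy atmh hkz zhpz kobyg fgnwd xzbbe
Hunk 4: at line 3 remove [hkz,zhpz,kobyg] add [xvj,ptxxn] -> 7 lines: xnuv lriy atmh xvj ptxxn fgnwd xzbbe
Hunk 5: at line 1 remove [lriy,atmh] add [jbhj,rnvdi] -> 7 lines: xnuv jbhj rnvdi xvj ptxxn fgnwd xzbbe
Final line count: 7

Answer: 7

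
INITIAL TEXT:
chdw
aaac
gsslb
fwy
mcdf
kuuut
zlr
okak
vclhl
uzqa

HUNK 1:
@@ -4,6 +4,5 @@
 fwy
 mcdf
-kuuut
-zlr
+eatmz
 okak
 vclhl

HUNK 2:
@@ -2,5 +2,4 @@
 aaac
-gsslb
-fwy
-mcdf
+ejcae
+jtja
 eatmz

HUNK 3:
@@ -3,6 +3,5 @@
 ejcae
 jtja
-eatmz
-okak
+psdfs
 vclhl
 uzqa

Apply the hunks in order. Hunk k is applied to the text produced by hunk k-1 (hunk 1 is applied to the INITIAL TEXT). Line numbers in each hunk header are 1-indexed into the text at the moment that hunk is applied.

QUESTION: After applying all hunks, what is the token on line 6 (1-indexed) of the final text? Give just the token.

Answer: vclhl

Derivation:
Hunk 1: at line 4 remove [kuuut,zlr] add [eatmz] -> 9 lines: chdw aaac gsslb fwy mcdf eatmz okak vclhl uzqa
Hunk 2: at line 2 remove [gsslb,fwy,mcdf] add [ejcae,jtja] -> 8 lines: chdw aaac ejcae jtja eatmz okak vclhl uzqa
Hunk 3: at line 3 remove [eatmz,okak] add [psdfs] -> 7 lines: chdw aaac ejcae jtja psdfs vclhl uzqa
Final line 6: vclhl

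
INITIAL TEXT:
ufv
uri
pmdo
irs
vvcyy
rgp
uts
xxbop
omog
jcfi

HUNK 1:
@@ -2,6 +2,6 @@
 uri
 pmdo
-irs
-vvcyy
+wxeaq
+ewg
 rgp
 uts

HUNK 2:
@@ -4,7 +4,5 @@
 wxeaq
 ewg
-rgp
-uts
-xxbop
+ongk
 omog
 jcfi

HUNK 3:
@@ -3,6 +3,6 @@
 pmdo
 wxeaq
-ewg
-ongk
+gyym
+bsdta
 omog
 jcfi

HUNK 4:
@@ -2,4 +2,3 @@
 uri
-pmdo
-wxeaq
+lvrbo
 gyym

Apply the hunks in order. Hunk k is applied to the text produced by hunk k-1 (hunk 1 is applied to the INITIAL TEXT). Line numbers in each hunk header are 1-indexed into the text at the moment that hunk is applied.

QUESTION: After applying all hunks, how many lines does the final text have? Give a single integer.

Answer: 7

Derivation:
Hunk 1: at line 2 remove [irs,vvcyy] add [wxeaq,ewg] -> 10 lines: ufv uri pmdo wxeaq ewg rgp uts xxbop omog jcfi
Hunk 2: at line 4 remove [rgp,uts,xxbop] add [ongk] -> 8 lines: ufv uri pmdo wxeaq ewg ongk omog jcfi
Hunk 3: at line 3 remove [ewg,ongk] add [gyym,bsdta] -> 8 lines: ufv uri pmdo wxeaq gyym bsdta omog jcfi
Hunk 4: at line 2 remove [pmdo,wxeaq] add [lvrbo] -> 7 lines: ufv uri lvrbo gyym bsdta omog jcfi
Final line count: 7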